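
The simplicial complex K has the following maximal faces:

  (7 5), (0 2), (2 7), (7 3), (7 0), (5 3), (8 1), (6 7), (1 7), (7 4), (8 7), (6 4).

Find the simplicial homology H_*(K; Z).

H_0 = Z,  H_1 = Z^4.

Fix the vertex order 0 < 1 < 2 < 3 < 4 < 5 < 6 < 7 < 8 and write every simplex with vertices in increasing order. Then dim K = 1 and the simplices of K are:

  0-simplices (9): [0], [1], [2], [3], [4], [5], [6], [7], [8]
  1-simplices (12): [0,2], [0,7], [1,7], [1,8], [2,7], [3,5], [3,7], [4,6], [4,7], [5,7], [6,7], [7,8]

so the chain groups are C_0 ≅ Z^9, C_1 ≅ Z^12.

∂_1: C_1 → C_0 maps an edge to its endpoints' difference, ∂[p,q] = q − p. For instance
  ∂[1,7] = [7] − [1].
As a 9×12 matrix over Z this has rank 8, with invariant factors (1,1,1,1,1,1,1,1).

Now H_k = ker ∂_k / im ∂_{k+1}, so:

  H_0: rank C_0 − rank ∂_1 = 9 − 8 = 1, and the invariant factors of ∂_1 are all 1, so H_0 = Z.
  H_1: rank ker ∂_1 − rank ∂_2 = (12 − 8) − 0 = 4, and there is no ∂_2, so H_1 = Z^4.

As a check, the Euler characteristic is 9 − 12 = -3, which agrees with 1 − 4 = -3.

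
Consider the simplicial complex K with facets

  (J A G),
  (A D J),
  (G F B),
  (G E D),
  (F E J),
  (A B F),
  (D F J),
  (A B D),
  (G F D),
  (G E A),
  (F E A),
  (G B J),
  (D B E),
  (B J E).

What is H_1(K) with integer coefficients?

H_1 = Z^2.

We work with the vertex ordering A < B < D < E < F < G < J. The simplices of K, each written with vertices in increasing order, are:

  0-simplices (7): A, B, D, E, F, G, J
  1-simplices (21): AB, AD, AE, AF, AG, AJ, BD, BE, BF, BG, BJ, DE, DF, DG, DJ, EF, EG, EJ, FG, FJ, GJ
  2-simplices (14): ABD, ABF, ADJ, AEF, AEG, AGJ, BDE, BEJ, BFG, BGJ, DEG, DFG, DFJ, EFJ

giving chain groups C_0 ≅ Z^7, C_1 ≅ Z^21, C_2 ≅ Z^14.

The boundary map ∂_1: C_1 → C_0 is given by ∂[p,q] = [q] − [p].
The 7×21 boundary matrix has rank 6 and Smith normal form diag(1,1,1,1,1,1).

Boundary ∂_2: C_2 → C_1 sends each 2-simplex [p,q,r] to [q,r] − [p,r] + [p,q]. For instance
  ∂BDE = DE − BE + BD,
  ∂BEJ = EJ − BJ + BE.
The 21×14 boundary matrix has rank 13 and Smith normal form diag(1,1,1,1,1,1,1,1,1,1,1,1,1).

Reading off H_k = ker ∂_k / im ∂_{k+1}:

  H_1: rank ker ∂_1 − rank ∂_2 = (21 − 6) − 13 = 2, and the invariant factors of ∂_2 are all 1, so H_1 ≅ Z^2.

(K is a triangulation of the torus T^2.)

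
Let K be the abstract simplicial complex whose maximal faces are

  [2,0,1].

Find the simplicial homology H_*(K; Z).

H_0 ≅ Z,  H_1 = 0,  H_2 = 0.

Take the total order 0 < 1 < 2 on the vertex set. Then K (dimension 2) consists of the simplices:

  0-simplices (3): [0], [1], [2]
  1-simplices (3): [0,1], [0,2], [1,2]
  2-simplices (1): [0,1,2]

Hence C_0 ≅ Z^3, C_1 ≅ Z^3, C_2 ≅ Z^1.

∂_1: C_1 → C_0 sends each edge [p,q] (with p < q) to q − p. For instance
  ∂[1,2] = [2] − [1].
The resulting 3×3 matrix has rank 2, and its Smith normal form has invariant factors (1,1).

The boundary map ∂_2: C_2 → C_1 maps a triangle to the signed sum of its edges. For instance
  ∂[0,1,2] = [1,2] − [0,2] + [0,1].
As a 3×1 matrix over Z this has rank 1, with invariant factors (1).

Reading off H_k = ker ∂_k / im ∂_{k+1}:

  H_0: rank C_0 − rank ∂_1 = 3 − 2 = 1, and the invariant factors of ∂_1 are all 1, so H_0 = Z.
  H_1: rank ker ∂_1 − rank ∂_2 = (3 − 2) − 1 = 0, and the invariant factors of ∂_2 are all 1, so H_1 = 0.
  H_2: rank ker ∂_2 − rank ∂_3 = (1 − 1) − 0 = 0, and there is no ∂_3, so H_2 = 0.

As a check, the Euler characteristic is 3 − 3 + 1 = 1, which agrees with 1 − 0 + 0 = 1.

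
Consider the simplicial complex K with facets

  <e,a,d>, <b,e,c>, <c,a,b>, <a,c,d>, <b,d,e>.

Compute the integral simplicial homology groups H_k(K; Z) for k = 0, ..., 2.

H_0 = Z,  H_1 = Z,  H_2 = 0.

Take the total order a < b < c < d < e on the vertex set. Then K (dimension 2) consists of the simplices:

  0-simplices (5): a, b, c, d, e
  1-simplices (10): ab, ac, ad, ae, bc, bd, be, cd, ce, de
  2-simplices (5): abc, acd, ade, bce, bde

Hence C_0 ≅ Z^5, C_1 ≅ Z^10, C_2 ≅ Z^5.

The boundary map ∂_1: C_1 → C_0 sends each edge [p,q] (with p < q) to q − p.
As a 5×10 matrix over Z this has rank 4, with invariant factors (1,1,1,1).

Boundary ∂_2: C_2 → C_1 sends each 2-simplex [p,q,r] to [q,r] − [p,r] + [p,q]. For instance
  ∂abc = bc − ac + ab,
  ∂acd = cd − ad + ac.
The 10×5 boundary matrix has rank 5 and Smith normal form diag(1,1,1,1,1).

Now H_k = ker ∂_k / im ∂_{k+1}, so:

  H_0: rank C_0 − rank ∂_1 = 5 − 4 = 1, and the invariant factors of ∂_1 are all 1, so H_0 ≅ Z.
  H_1: rank ker ∂_1 − rank ∂_2 = (10 − 4) − 5 = 1, and the invariant factors of ∂_2 are all 1, so H_1 ≅ Z.
  H_2: rank ker ∂_2 − rank ∂_3 = (5 − 5) − 0 = 0, and there is no ∂_3, so H_2 ≅ 0.

(K is a triangulation of the Möbius band.)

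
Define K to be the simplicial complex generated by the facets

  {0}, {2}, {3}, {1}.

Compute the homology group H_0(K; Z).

H_0 ≅ Z^4.

We work with the vertex ordering 0 < 1 < 2 < 3. The simplices of K, each written with vertices in increasing order, are:

  0-simplices (4): [0], [1], [2], [3]

giving chain groups C_0 ≅ Z^4.

Reading off H_k = ker ∂_k / im ∂_{k+1}:

  H_0: rank C_0 − rank ∂_1 = 4 − 0 = 4, and there is no ∂_1, so H_0 ≅ Z^4.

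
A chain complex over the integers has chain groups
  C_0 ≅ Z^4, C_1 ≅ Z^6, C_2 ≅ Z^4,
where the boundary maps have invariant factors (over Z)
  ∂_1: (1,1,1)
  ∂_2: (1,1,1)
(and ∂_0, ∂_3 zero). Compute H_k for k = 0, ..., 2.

H_0 ≅ Z,  H_1 = 0,  H_2 ≅ Z.

H_0: b_0 = 4 − 0 − 3 = 1; torsion from ∂_1 factors > 1: none. So H_0 ≅ Z.
H_1: b_1 = 6 − 3 − 3 = 0; torsion from ∂_2 factors > 1: none. So H_1 ≅ 0.
H_2: b_2 = 4 − 3 − 0 = 1; torsion from ∂_3 factors > 1: none. So H_2 ≅ Z.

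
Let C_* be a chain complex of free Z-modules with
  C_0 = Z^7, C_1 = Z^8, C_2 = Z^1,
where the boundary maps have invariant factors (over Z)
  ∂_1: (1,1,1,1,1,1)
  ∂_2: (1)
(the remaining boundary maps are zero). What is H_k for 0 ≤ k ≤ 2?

H_0 ≅ Z,  H_1 ≅ Z,  H_2 = 0.

H_0: b_0 = 7 − 0 − 6 = 1; torsion from ∂_1 factors > 1: none. So H_0 ≅ Z.
H_1: b_1 = 8 − 6 − 1 = 1; torsion from ∂_2 factors > 1: none. So H_1 ≅ Z.
H_2: b_2 = 1 − 1 − 0 = 0; torsion from ∂_3 factors > 1: none. So H_2 ≅ 0.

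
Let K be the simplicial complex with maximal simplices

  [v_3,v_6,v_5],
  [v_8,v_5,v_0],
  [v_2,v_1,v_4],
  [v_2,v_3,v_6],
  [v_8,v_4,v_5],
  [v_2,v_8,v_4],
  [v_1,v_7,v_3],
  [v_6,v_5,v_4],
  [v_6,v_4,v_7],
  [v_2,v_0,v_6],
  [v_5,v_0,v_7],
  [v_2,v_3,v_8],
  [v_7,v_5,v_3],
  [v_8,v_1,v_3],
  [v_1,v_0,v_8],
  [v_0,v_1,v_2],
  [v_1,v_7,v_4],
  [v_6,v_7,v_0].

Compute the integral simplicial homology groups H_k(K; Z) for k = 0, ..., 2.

H_0 = Z,  H_1 = Z ⊕ Z/2Z,  H_2 = 0.

K has 9 vertices, 27 edges, 18 triangles.
rank ∂_0 = 0, rank ∂_1 = 8 ⇒ b_0 = 9 − 0 − 8 = 1; all invariant factors of ∂_1 are 1 so no torsion. So H_0 = Z.
rank ∂_1 = 8, rank ∂_2 = 18 ⇒ b_1 = 27 − 8 − 18 = 1; ∂_2 has invariant factor(s) [2] giving torsion. So H_1 = Z ⊕ Z/2Z.
rank ∂_2 = 18, rank ∂_3 = 0 ⇒ b_2 = 18 − 18 − 0 = 0. So H_2 = 0.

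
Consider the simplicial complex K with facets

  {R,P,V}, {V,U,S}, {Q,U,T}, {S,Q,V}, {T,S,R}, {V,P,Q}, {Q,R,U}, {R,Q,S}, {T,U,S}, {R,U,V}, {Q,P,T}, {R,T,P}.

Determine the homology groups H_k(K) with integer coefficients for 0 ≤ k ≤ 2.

Order the vertices as P < Q < R < S < T < U < V. Listing each simplex with vertices in this order, K has dimension 2 with simplices:

  0-simplices (7): P, Q, R, S, T, U, V
  1-simplices (18): PQ, PR, PT, PV, QR, QS, QT, QU, QV, RS, RT, RU, RV, ST, SU, SV, TU, UV
  2-simplices (12): PQT, PQV, PRT, PRV, QRS, QRU, QSV, QTU, RST, RUV, STU, SUV

so the chain groups are C_0 ≅ Z^7, C_1 ≅ Z^18, C_2 ≅ Z^12.

∂_1: C_1 → C_0 is given by ∂[p,q] = [q] − [p]. For instance
  ∂PV = V − P.
This gives a 7×18 integer matrix of rank 6; reducing to Smith normal form yields diagonal entries (1,1,1,1,1,1).

∂_2: C_2 → C_1 acts by ∂[p,q,r] = [q,r] − [p,r] + [p,q]. For instance
  ∂STU = TU − SU + ST,
  ∂PQV = QV − PV + PQ.
The 18×12 boundary matrix has rank 12 and Smith normal form diag(1,1,1,1,1,1,1,1,1,1,1,2).

Now H_k = ker ∂_k / im ∂_{k+1}, so:

  H_0: rank C_0 − rank ∂_1 = 7 − 6 = 1, and the invariant factors of ∂_1 are all 1, so H_0 ≅ Z.
  H_1: rank ker ∂_1 − rank ∂_2 = (18 − 6) − 12 = 0, and ∂_2 has invariant factor 2 > 1, so H_1 ≅ Z/2.
  H_2: rank ker ∂_2 − rank ∂_3 = (12 − 12) − 0 = 0, and there is no ∂_3, so H_2 ≅ 0.

As a check, the Euler characteristic is 7 − 18 + 12 = 1, which agrees with 1 − 0 + 0 = 1.
(K is a triangulation of the real projective plane RP^2.)

H_0 ≅ Z,  H_1 ≅ Z/2,  H_2 = 0.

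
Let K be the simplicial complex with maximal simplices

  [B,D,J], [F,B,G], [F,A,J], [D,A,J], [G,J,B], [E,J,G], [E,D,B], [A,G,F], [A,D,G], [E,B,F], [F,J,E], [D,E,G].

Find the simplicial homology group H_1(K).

Order the vertices as A < B < D < E < F < G < J. Listing each simplex with vertices in this order, K has dimension 2 with simplices:

  0-simplices (7): A, B, D, E, F, G, J
  1-simplices (18): AD, AF, AG, AJ, BD, BE, BF, BG, BJ, DE, DG, DJ, EF, EG, EJ, FG, FJ, GJ
  2-simplices (12): ADG, ADJ, AFG, AFJ, BDE, BDJ, BEF, BFG, BGJ, DEG, EFJ, EGJ

Hence C_0 ≅ Z^7, C_1 ≅ Z^18, C_2 ≅ Z^12.

Boundary ∂_1: C_1 → C_0 is given by ∂[p,q] = [q] − [p]. For instance
  ∂AG = G − A.
The 7×18 boundary matrix has rank 6 and Smith normal form diag(1,1,1,1,1,1).

∂_2: C_2 → C_1 acts by ∂[p,q,r] = [q,r] − [p,r] + [p,q]. For instance
  ∂BGJ = GJ − BJ + BG,
  ∂ADJ = DJ − AJ + AD.
As a 18×12 matrix over Z this has rank 12, with invariant factors (1,1,1,1,1,1,1,1,1,1,1,2).

Now H_k = ker ∂_k / im ∂_{k+1}, so:

  H_1: rank ker ∂_1 − rank ∂_2 = (18 − 6) − 12 = 0, and ∂_2 has invariant factor 2 > 1, so H_1 ≅ Z/2.

H_1 = Z/2.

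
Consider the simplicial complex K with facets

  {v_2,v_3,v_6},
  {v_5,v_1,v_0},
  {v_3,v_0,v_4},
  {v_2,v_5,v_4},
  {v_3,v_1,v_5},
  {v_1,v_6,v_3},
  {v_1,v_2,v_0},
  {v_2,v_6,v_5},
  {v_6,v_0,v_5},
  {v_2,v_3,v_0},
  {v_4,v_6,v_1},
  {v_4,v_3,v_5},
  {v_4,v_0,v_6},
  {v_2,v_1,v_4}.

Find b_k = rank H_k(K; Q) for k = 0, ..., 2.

K has 7 vertices, 21 edges, 14 triangles.
rank ∂_0 = 0, rank ∂_1 = 6 ⇒ b_0 = 7 − 0 − 6 = 1; all invariant factors of ∂_1 are 1 so no torsion. So H_0 = Z.
rank ∂_1 = 6, rank ∂_2 = 13 ⇒ b_1 = 21 − 6 − 13 = 2; all invariant factors of ∂_2 are 1 so no torsion. So H_1 = Z^2.
rank ∂_2 = 13, rank ∂_3 = 0 ⇒ b_2 = 14 − 13 − 0 = 1. So H_2 = Z.

b_0 = 1, b_1 = 2, b_2 = 1.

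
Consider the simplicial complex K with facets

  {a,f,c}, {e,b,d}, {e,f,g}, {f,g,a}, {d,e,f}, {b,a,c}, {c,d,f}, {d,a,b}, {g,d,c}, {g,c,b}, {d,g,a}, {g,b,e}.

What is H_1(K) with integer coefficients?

H_1 ≅ Z/2.

We work with the vertex ordering a < b < c < d < e < f < g. The simplices of K, each written with vertices in increasing order, are:

  0-simplices (7): a, b, c, d, e, f, g
  1-simplices (18): ab, ac, ad, af, ag, bc, bd, be, bg, cd, cf, cg, de, df, dg, ef, eg, fg
  2-simplices (12): abc, abd, acf, adg, afg, bcg, bde, beg, cdf, cdg, def, efg

Hence C_0 ≅ Z^7, C_1 ≅ Z^18, C_2 ≅ Z^12.

∂_1: C_1 → C_0 sends each edge [p,q] (with p < q) to q − p. For instance
  ∂cd = d − c.
As a 7×18 matrix over Z this has rank 6, with invariant factors (1,1,1,1,1,1).

∂_2: C_2 → C_1 maps a triangle to the signed sum of its edges. For instance
  ∂def = ef − df + de,
  ∂adg = dg − ag + ad.
This gives a 18×12 integer matrix of rank 12; reducing to Smith normal form yields diagonal entries (1,1,1,1,1,1,1,1,1,1,1,2).

Now H_k = ker ∂_k / im ∂_{k+1}, so:

  H_1: rank ker ∂_1 − rank ∂_2 = (18 − 6) − 12 = 0, and ∂_2 has invariant factor 2 > 1, so H_1 = Z/2.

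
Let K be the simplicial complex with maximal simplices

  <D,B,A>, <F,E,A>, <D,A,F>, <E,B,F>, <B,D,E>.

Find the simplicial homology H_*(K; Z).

H_0 = Z,  H_1 = Z,  H_2 = 0.

Take the total order A < B < D < E < F on the vertex set. Then K (dimension 2) consists of the simplices:

  0-simplices (5): A, B, D, E, F
  1-simplices (10): AB, AD, AE, AF, BD, BE, BF, DE, DF, EF
  2-simplices (5): ABD, ADF, AEF, BDE, BEF

Hence C_0 ≅ Z^5, C_1 ≅ Z^10, C_2 ≅ Z^5.

Boundary ∂_1: C_1 → C_0 is given by ∂[p,q] = [q] − [p]. For instance
  ∂AF = F − A.
The 5×10 boundary matrix has rank 4 and Smith normal form diag(1,1,1,1).

The boundary map ∂_2: C_2 → C_1 sends each 2-simplex [p,q,r] to [q,r] − [p,r] + [p,q]. For instance
  ∂AEF = EF − AF + AE,
  ∂ABD = BD − AD + AB.
This gives a 10×5 integer matrix of rank 5; reducing to Smith normal form yields diagonal entries (1,1,1,1,1).

Computing H_k = (kernel of ∂_k) / (image of ∂_{k+1}):

  H_0: rank C_0 − rank ∂_1 = 5 − 4 = 1, and the invariant factors of ∂_1 are all 1, so H_0 ≅ Z.
  H_1: rank ker ∂_1 − rank ∂_2 = (10 − 4) − 5 = 1, and the invariant factors of ∂_2 are all 1, so H_1 ≅ Z.
  H_2: rank ker ∂_2 − rank ∂_3 = (5 − 5) − 0 = 0, and there is no ∂_3, so H_2 ≅ 0.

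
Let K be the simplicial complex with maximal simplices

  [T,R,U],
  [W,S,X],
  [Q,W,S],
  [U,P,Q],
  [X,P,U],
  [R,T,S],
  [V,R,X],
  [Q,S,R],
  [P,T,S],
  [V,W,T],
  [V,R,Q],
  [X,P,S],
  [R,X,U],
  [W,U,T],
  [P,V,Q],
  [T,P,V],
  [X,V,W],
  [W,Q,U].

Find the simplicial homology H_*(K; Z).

K has 9 vertices, 27 edges, 18 triangles.
rank ∂_0 = 0, rank ∂_1 = 8 ⇒ b_0 = 9 − 0 − 8 = 1; all invariant factors of ∂_1 are 1 so no torsion. So H_0 ≅ Z.
rank ∂_1 = 8, rank ∂_2 = 17 ⇒ b_1 = 27 − 8 − 17 = 2; all invariant factors of ∂_2 are 1 so no torsion. So H_1 ≅ Z^2.
rank ∂_2 = 17, rank ∂_3 = 0 ⇒ b_2 = 18 − 17 − 0 = 1. So H_2 ≅ Z.

H_0 = Z,  H_1 = Z^2,  H_2 = Z.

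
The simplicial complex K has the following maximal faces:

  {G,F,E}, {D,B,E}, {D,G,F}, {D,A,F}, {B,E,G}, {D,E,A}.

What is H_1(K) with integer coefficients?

Order the vertices as A < B < D < E < F < G. Listing each simplex with vertices in this order, K has dimension 2 with simplices:

  0-simplices (6): A, B, D, E, F, G
  1-simplices (12): AD, AE, AF, BD, BE, BG, DE, DF, DG, EF, EG, FG
  2-simplices (6): ADE, ADF, BDE, BEG, DFG, EFG

giving chain groups C_0 ≅ Z^6, C_1 ≅ Z^12, C_2 ≅ Z^6.

The boundary map ∂_1: C_1 → C_0 is given by ∂[p,q] = [q] − [p]. For instance
  ∂DE = E − D.
The resulting 6×12 matrix has rank 5, and its Smith normal form has invariant factors (1,1,1,1,1).

Boundary ∂_2: C_2 → C_1 maps a triangle to the signed sum of its edges. For instance
  ∂BEG = EG − BG + BE,
  ∂ADE = DE − AE + AD.
This gives a 12×6 integer matrix of rank 6; reducing to Smith normal form yields diagonal entries (1,1,1,1,1,1).

Now H_k = ker ∂_k / im ∂_{k+1}, so:

  H_1: rank ker ∂_1 − rank ∂_2 = (12 − 5) − 6 = 1, and the invariant factors of ∂_2 are all 1, so H_1 ≅ Z.

H_1 ≅ Z.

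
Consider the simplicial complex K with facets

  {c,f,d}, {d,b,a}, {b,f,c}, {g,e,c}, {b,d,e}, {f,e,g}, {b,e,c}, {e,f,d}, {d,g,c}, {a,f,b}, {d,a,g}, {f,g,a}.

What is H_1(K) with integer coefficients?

H_1 = Z_2.

We work with the vertex ordering a < b < c < d < e < f < g. The simplices of K, each written with vertices in increasing order, are:

  0-simplices (7): a, b, c, d, e, f, g
  1-simplices (18): ab, ad, af, ag, bc, bd, be, bf, cd, ce, cf, cg, de, df, dg, ef, eg, fg
  2-simplices (12): abd, abf, adg, afg, bce, bcf, bde, cdf, cdg, ceg, def, efg

Hence C_0 ≅ Z^7, C_1 ≅ Z^18, C_2 ≅ Z^12.

∂_1: C_1 → C_0 is given by ∂[p,q] = [q] − [p]. For instance
  ∂cg = g − c.
The 7×18 boundary matrix has rank 6 and Smith normal form diag(1,1,1,1,1,1).

The boundary map ∂_2: C_2 → C_1 acts by ∂[p,q,r] = [q,r] − [p,r] + [p,q]. For instance
  ∂efg = fg − eg + ef,
  ∂cdf = df − cf + cd.
This gives a 18×12 integer matrix of rank 12; reducing to Smith normal form yields diagonal entries (1,1,1,1,1,1,1,1,1,1,1,2).

Computing H_k = (kernel of ∂_k) / (image of ∂_{k+1}):

  H_1: rank ker ∂_1 − rank ∂_2 = (18 − 6) − 12 = 0, and ∂_2 has invariant factor 2 > 1, so H_1 ≅ Z_2.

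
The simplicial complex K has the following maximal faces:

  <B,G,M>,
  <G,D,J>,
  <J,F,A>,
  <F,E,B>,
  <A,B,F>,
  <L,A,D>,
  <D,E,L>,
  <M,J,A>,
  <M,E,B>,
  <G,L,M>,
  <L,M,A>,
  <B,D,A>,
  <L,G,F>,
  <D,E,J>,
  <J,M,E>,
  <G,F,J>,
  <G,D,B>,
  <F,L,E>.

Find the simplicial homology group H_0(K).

H_0 ≅ Z.

K has 9 vertices, 27 edges, 18 triangles.
rank ∂_0 = 0, rank ∂_1 = 8 ⇒ b_0 = 9 − 0 − 8 = 1; all invariant factors of ∂_1 are 1 so no torsion. So H_0 = Z.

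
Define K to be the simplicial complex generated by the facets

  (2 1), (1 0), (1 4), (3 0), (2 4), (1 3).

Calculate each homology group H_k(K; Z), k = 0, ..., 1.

K has 5 vertices, 6 edges.
rank ∂_0 = 0, rank ∂_1 = 4 ⇒ b_0 = 5 − 0 − 4 = 1; all invariant factors of ∂_1 are 1 so no torsion. So H_0 ≅ Z.
rank ∂_1 = 4, rank ∂_2 = 0 ⇒ b_1 = 6 − 4 − 0 = 2. So H_1 ≅ Z^2.

H_0 ≅ Z,  H_1 ≅ Z^2.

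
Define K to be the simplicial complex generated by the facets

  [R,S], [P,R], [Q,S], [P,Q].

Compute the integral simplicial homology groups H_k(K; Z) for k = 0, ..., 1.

H_0 = Z,  H_1 = Z.

Fix the vertex order P < Q < R < S and write every simplex with vertices in increasing order. Then dim K = 1 and the simplices of K are:

  0-simplices (4): P, Q, R, S
  1-simplices (4): PQ, PR, QS, RS

so the chain groups are C_0 ≅ Z^4, C_1 ≅ Z^4.

∂_1: C_1 → C_0 is given by ∂[p,q] = [q] − [p].
The 4×4 boundary matrix has rank 3 and Smith normal form diag(1,1,1).

Reading off H_k = ker ∂_k / im ∂_{k+1}:

  H_0: rank C_0 − rank ∂_1 = 4 − 3 = 1, and the invariant factors of ∂_1 are all 1, so H_0 = Z.
  H_1: rank ker ∂_1 − rank ∂_2 = (4 − 3) − 0 = 1, and there is no ∂_2, so H_1 = Z.

As a check, the Euler characteristic is 4 − 4 = 0, which agrees with 1 − 1 = 0.
(K is a triangulation of the circle S^1.)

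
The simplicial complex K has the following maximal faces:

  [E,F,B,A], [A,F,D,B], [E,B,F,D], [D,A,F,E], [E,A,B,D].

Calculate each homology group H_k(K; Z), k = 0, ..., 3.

H_0 ≅ Z,  H_1 = 0,  H_2 = 0,  H_3 ≅ Z.

K has 5 vertices, 10 edges, 10 triangles, 5 3-simplices.
rank ∂_0 = 0, rank ∂_1 = 4 ⇒ b_0 = 5 − 0 − 4 = 1; all invariant factors of ∂_1 are 1 so no torsion. So H_0 ≅ Z.
rank ∂_1 = 4, rank ∂_2 = 6 ⇒ b_1 = 10 − 4 − 6 = 0; all invariant factors of ∂_2 are 1 so no torsion. So H_1 ≅ 0.
rank ∂_2 = 6, rank ∂_3 = 4 ⇒ b_2 = 10 − 6 − 4 = 0; all invariant factors of ∂_3 are 1 so no torsion. So H_2 ≅ 0.
rank ∂_3 = 4, rank ∂_4 = 0 ⇒ b_3 = 5 − 4 − 0 = 1. So H_3 ≅ Z.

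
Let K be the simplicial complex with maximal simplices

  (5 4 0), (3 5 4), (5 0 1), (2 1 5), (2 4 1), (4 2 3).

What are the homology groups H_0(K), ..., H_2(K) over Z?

H_0 ≅ Z,  H_1 ≅ Z,  H_2 = 0.

We work with the vertex ordering 0 < 1 < 2 < 3 < 4 < 5. The simplices of K, each written with vertices in increasing order, are:

  0-simplices (6): [0], [1], [2], [3], [4], [5]
  1-simplices (12): [0,1], [0,4], [0,5], [1,2], [1,4], [1,5], [2,3], [2,4], [2,5], [3,4], [3,5], [4,5]
  2-simplices (6): [0,1,5], [0,4,5], [1,2,4], [1,2,5], [2,3,4], [3,4,5]

giving chain groups C_0 ≅ Z^6, C_1 ≅ Z^12, C_2 ≅ Z^6.

The boundary map ∂_1: C_1 → C_0 sends each edge [p,q] (with p < q) to q − p. For instance
  ∂[3,4] = [4] − [3].
As a 6×12 matrix over Z this has rank 5, with invariant factors (1,1,1,1,1).

∂_2: C_2 → C_1 maps a triangle to the signed sum of its edges. For instance
  ∂[1,2,4] = [2,4] − [1,4] + [1,2],
  ∂[0,1,5] = [1,5] − [0,5] + [0,1].
The 12×6 boundary matrix has rank 6 and Smith normal form diag(1,1,1,1,1,1).

Reading off H_k = ker ∂_k / im ∂_{k+1}:

  H_0: rank C_0 − rank ∂_1 = 6 − 5 = 1, and the invariant factors of ∂_1 are all 1, so H_0 = Z.
  H_1: rank ker ∂_1 − rank ∂_2 = (12 − 5) − 6 = 1, and the invariant factors of ∂_2 are all 1, so H_1 = Z.
  H_2: rank ker ∂_2 − rank ∂_3 = (6 − 6) − 0 = 0, and there is no ∂_3, so H_2 = 0.

(K is a triangulation of the cylinder S^1 x I.)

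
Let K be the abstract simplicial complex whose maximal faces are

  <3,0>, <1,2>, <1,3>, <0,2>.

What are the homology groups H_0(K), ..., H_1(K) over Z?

We work with the vertex ordering 0 < 1 < 2 < 3. The simplices of K, each written with vertices in increasing order, are:

  0-simplices (4): [0], [1], [2], [3]
  1-simplices (4): [0,2], [0,3], [1,2], [1,3]

giving chain groups C_0 ≅ Z^4, C_1 ≅ Z^4.

The boundary map ∂_1: C_1 → C_0 sends each edge [p,q] (with p < q) to q − p.
As a 4×4 matrix over Z this has rank 3, with invariant factors (1,1,1).

Now H_k = ker ∂_k / im ∂_{k+1}, so:

  H_0: rank C_0 − rank ∂_1 = 4 − 3 = 1, and the invariant factors of ∂_1 are all 1, so H_0 ≅ Z.
  H_1: rank ker ∂_1 − rank ∂_2 = (4 − 3) − 0 = 1, and there is no ∂_2, so H_1 ≅ Z.

As a check, the Euler characteristic is 4 − 4 = 0, which agrees with 1 − 1 = 0.
(K is a triangulation of the circle S^1.)

H_0 = Z,  H_1 = Z.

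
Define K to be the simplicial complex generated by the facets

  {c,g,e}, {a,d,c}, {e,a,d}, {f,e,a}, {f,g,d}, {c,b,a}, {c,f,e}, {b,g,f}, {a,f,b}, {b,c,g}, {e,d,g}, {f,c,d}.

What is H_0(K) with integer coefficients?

K has 7 vertices, 18 edges, 12 triangles.
rank ∂_0 = 0, rank ∂_1 = 6 ⇒ b_0 = 7 − 0 − 6 = 1; all invariant factors of ∂_1 are 1 so no torsion. So H_0 ≅ Z.

H_0 = Z.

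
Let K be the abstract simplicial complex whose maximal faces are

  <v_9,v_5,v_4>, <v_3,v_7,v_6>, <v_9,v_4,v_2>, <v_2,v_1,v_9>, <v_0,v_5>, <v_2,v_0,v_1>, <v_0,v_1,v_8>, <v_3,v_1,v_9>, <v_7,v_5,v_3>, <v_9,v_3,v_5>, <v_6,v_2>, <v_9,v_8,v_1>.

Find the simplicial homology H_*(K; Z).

K has 10 vertices, 21 edges, 10 triangles.
rank ∂_0 = 0, rank ∂_1 = 9 ⇒ b_0 = 10 − 0 − 9 = 1; all invariant factors of ∂_1 are 1 so no torsion. So H_0 = Z.
rank ∂_1 = 9, rank ∂_2 = 10 ⇒ b_1 = 21 − 9 − 10 = 2; all invariant factors of ∂_2 are 1 so no torsion. So H_1 = Z^2.
rank ∂_2 = 10, rank ∂_3 = 0 ⇒ b_2 = 10 − 10 − 0 = 0. So H_2 = 0.

H_0 ≅ Z,  H_1 ≅ Z^2,  H_2 = 0.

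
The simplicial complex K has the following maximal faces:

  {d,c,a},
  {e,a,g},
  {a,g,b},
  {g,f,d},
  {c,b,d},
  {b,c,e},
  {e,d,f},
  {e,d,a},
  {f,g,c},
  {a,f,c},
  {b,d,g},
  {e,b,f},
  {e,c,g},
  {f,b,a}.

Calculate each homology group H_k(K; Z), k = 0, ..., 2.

Fix the vertex order a < b < c < d < e < f < g and write every simplex with vertices in increasing order. Then dim K = 2 and the simplices of K are:

  0-simplices (7): a, b, c, d, e, f, g
  1-simplices (21): ab, ac, ad, ae, af, ag, bc, bd, be, bf, bg, cd, ce, cf, cg, de, df, dg, ef, eg, fg
  2-simplices (14): abf, abg, acd, acf, ade, aeg, bcd, bce, bdg, bef, ceg, cfg, def, dfg

giving chain groups C_0 ≅ Z^7, C_1 ≅ Z^21, C_2 ≅ Z^14.

The boundary map ∂_1: C_1 → C_0 is given by ∂[p,q] = [q] − [p]. For instance
  ∂bd = d − b.
The resulting 7×21 matrix has rank 6, and its Smith normal form has invariant factors (1,1,1,1,1,1).

∂_2: C_2 → C_1 acts by ∂[p,q,r] = [q,r] − [p,r] + [p,q]. For instance
  ∂ade = de − ae + ad,
  ∂bef = ef − bf + be.
As a 21×14 matrix over Z this has rank 13, with invariant factors (1,1,1,1,1,1,1,1,1,1,1,1,1).

Computing H_k = (kernel of ∂_k) / (image of ∂_{k+1}):

  H_0: rank C_0 − rank ∂_1 = 7 − 6 = 1, and the invariant factors of ∂_1 are all 1, so H_0 = Z.
  H_1: rank ker ∂_1 − rank ∂_2 = (21 − 6) − 13 = 2, and the invariant factors of ∂_2 are all 1, so H_1 = Z^2.
  H_2: rank ker ∂_2 − rank ∂_3 = (14 − 13) − 0 = 1, and there is no ∂_3, so H_2 = Z.

(K is a triangulation of the torus T^2.)

H_0 = Z,  H_1 = Z^2,  H_2 = Z.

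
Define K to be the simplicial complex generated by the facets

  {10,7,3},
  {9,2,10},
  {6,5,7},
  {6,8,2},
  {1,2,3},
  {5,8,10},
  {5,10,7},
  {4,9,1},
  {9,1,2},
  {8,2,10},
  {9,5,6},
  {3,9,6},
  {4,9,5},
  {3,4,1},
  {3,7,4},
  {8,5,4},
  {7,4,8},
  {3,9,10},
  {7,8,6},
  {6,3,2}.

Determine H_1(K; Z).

H_1 = Z ⊕ Z_2.

Fix the vertex order 1 < 2 < 3 < 4 < 5 < 6 < 7 < 8 < 9 < 10 and write every simplex with vertices in increasing order. Then dim K = 2 and the simplices of K are:

  0-simplices (10): [1], [2], [3], [4], [5], [6], [7], [8], [9], [10]
  1-simplices (30): (30 of them)
  2-simplices (20): (20 of them)

so the chain groups are C_0 ≅ Z^10, C_1 ≅ Z^30, C_2 ≅ Z^20.

The boundary map ∂_1: C_1 → C_0 is given by ∂[p,q] = [q] − [p]. For instance
  ∂[3,4] = [4] − [3].
The 10×30 boundary matrix has rank 9 and Smith normal form diag(1,1,1,1,1,1,1,1,1).

∂_2: C_2 → C_1 acts by ∂[p,q,r] = [q,r] − [p,r] + [p,q]. For instance
  ∂[3,4,7] = [4,7] − [3,7] + [3,4],
  ∂[2,9,10] = [9,10] − [2,10] + [2,9].
As a 30×20 matrix over Z this has rank 20, with invariant factors (1,1,1,1,1,1,1,1,1,1,1,1,1,1,1,1,1,1,1,2).

Reading off H_k = ker ∂_k / im ∂_{k+1}:

  H_1: rank ker ∂_1 − rank ∂_2 = (30 − 9) − 20 = 1, and ∂_2 has invariant factor 2 > 1, so H_1 ≅ Z ⊕ Z_2.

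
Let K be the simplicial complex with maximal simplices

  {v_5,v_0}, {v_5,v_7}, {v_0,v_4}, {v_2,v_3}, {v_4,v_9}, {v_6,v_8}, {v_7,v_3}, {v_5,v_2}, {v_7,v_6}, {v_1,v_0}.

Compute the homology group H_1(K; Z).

H_1 = Z.

Order the vertices as v_0 < v_1 < v_2 < v_3 < v_4 < v_5 < v_6 < v_7 < v_8 < v_9. Listing each simplex with vertices in this order, K has dimension 1 with simplices:

  0-simplices (10): [v_0], [v_1], [v_2], [v_3], [v_4], [v_5], [v_6], [v_7], [v_8], [v_9]
  1-simplices (10): [v_0,v_1], [v_0,v_4], [v_0,v_5], [v_2,v_3], [v_2,v_5], [v_3,v_7], [v_4,v_9], [v_5,v_7], [v_6,v_7], [v_6,v_8]

giving chain groups C_0 ≅ Z^10, C_1 ≅ Z^10.

Boundary ∂_1: C_1 → C_0 maps an edge to its endpoints' difference, ∂[p,q] = q − p.
This gives a 10×10 integer matrix of rank 9; reducing to Smith normal form yields diagonal entries (1,1,1,1,1,1,1,1,1).

Reading off H_k = ker ∂_k / im ∂_{k+1}:

  H_1: rank ker ∂_1 − rank ∂_2 = (10 − 9) − 0 = 1, and there is no ∂_2, so H_1 ≅ Z.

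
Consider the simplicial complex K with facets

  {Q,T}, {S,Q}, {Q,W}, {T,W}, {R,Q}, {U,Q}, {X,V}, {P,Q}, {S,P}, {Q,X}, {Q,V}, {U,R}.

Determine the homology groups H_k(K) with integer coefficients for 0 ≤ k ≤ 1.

H_0 = Z,  H_1 = Z^4.

We work with the vertex ordering P < Q < R < S < T < U < V < W < X. The simplices of K, each written with vertices in increasing order, are:

  0-simplices (9): P, Q, R, S, T, U, V, W, X
  1-simplices (12): PQ, PS, QR, QS, QT, QU, QV, QW, QX, RU, TW, VX

giving chain groups C_0 ≅ Z^9, C_1 ≅ Z^12.

Boundary ∂_1: C_1 → C_0 sends each edge [p,q] (with p < q) to q − p.
The 9×12 boundary matrix has rank 8 and Smith normal form diag(1,1,1,1,1,1,1,1).

Computing H_k = (kernel of ∂_k) / (image of ∂_{k+1}):

  H_0: rank C_0 − rank ∂_1 = 9 − 8 = 1, and the invariant factors of ∂_1 are all 1, so H_0 ≅ Z.
  H_1: rank ker ∂_1 − rank ∂_2 = (12 − 8) − 0 = 4, and there is no ∂_2, so H_1 ≅ Z^4.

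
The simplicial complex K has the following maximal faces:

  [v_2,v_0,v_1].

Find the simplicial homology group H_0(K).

Fix the vertex order v_0 < v_1 < v_2 and write every simplex with vertices in increasing order. Then dim K = 2 and the simplices of K are:

  0-simplices (3): [v_0], [v_1], [v_2]
  1-simplices (3): [v_0,v_1], [v_0,v_2], [v_1,v_2]
  2-simplices (1): [v_0,v_1,v_2]

giving chain groups C_0 ≅ Z^3, C_1 ≅ Z^3, C_2 ≅ Z^1.

∂_1: C_1 → C_0 sends each edge [p,q] (with p < q) to q − p. For instance
  ∂[v_0,v_1] = [v_1] − [v_0].
As a 3×3 matrix over Z this has rank 2, with invariant factors (1,1).

∂_2: C_2 → C_1 sends each 2-simplex [p,q,r] to [q,r] − [p,r] + [p,q]. For instance
  ∂[v_0,v_1,v_2] = [v_1,v_2] − [v_0,v_2] + [v_0,v_1].
The resulting 3×1 matrix has rank 1, and its Smith normal form has invariant factors (1).

Now H_k = ker ∂_k / im ∂_{k+1}, so:

  H_0: rank C_0 − rank ∂_1 = 3 − 2 = 1, and the invariant factors of ∂_1 are all 1, so H_0 = Z.

H_0 ≅ Z.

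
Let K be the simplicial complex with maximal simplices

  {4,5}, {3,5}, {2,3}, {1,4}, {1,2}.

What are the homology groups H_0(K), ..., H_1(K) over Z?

H_0 = Z,  H_1 = Z.

Order the vertices as 1 < 2 < 3 < 4 < 5. Listing each simplex with vertices in this order, K has dimension 1 with simplices:

  0-simplices (5): [1], [2], [3], [4], [5]
  1-simplices (5): [1,2], [1,4], [2,3], [3,5], [4,5]

Hence C_0 ≅ Z^5, C_1 ≅ Z^5.

Boundary ∂_1: C_1 → C_0 sends each edge [p,q] (with p < q) to q − p. For instance
  ∂[4,5] = [5] − [4].
The resulting 5×5 matrix has rank 4, and its Smith normal form has invariant factors (1,1,1,1).

Reading off H_k = ker ∂_k / im ∂_{k+1}:

  H_0: rank C_0 − rank ∂_1 = 5 − 4 = 1, and the invariant factors of ∂_1 are all 1, so H_0 ≅ Z.
  H_1: rank ker ∂_1 − rank ∂_2 = (5 − 4) − 0 = 1, and there is no ∂_2, so H_1 ≅ Z.

(K is a triangulation of the circle S^1.)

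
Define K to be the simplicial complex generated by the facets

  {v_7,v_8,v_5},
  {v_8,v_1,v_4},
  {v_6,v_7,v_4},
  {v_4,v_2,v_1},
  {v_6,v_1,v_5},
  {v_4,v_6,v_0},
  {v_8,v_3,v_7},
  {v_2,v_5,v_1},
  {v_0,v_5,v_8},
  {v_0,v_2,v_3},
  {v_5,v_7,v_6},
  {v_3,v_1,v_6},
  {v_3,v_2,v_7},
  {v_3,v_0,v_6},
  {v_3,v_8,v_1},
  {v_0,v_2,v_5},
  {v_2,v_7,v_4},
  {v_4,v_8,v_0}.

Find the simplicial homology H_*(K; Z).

Fix the vertex order v_0 < v_1 < v_2 < v_3 < v_4 < v_5 < v_6 < v_7 < v_8 and write every simplex with vertices in increasing order. Then dim K = 2 and the simplices of K are:

  0-simplices (9): [v_0], [v_1], [v_2], [v_3], [v_4], [v_5], [v_6], [v_7], [v_8]
  1-simplices (27): (27 of them)
  2-simplices (18): (18 of them)

so the chain groups are C_0 ≅ Z^9, C_1 ≅ Z^27, C_2 ≅ Z^18.

Boundary ∂_1: C_1 → C_0 maps an edge to its endpoints' difference, ∂[p,q] = q − p. For instance
  ∂[v_1,v_4] = [v_4] − [v_1].
As a 9×27 matrix over Z this has rank 8, with invariant factors (1,1,1,1,1,1,1,1).

∂_2: C_2 → C_1 acts by ∂[p,q,r] = [q,r] − [p,r] + [p,q]. For instance
  ∂[v_1,v_3,v_8] = [v_3,v_8] − [v_1,v_8] + [v_1,v_3],
  ∂[v_0,v_2,v_3] = [v_2,v_3] − [v_0,v_3] + [v_0,v_2].
The resulting 27×18 matrix has rank 17, and its Smith normal form has invariant factors (1,1,1,1,1,1,1,1,1,1,1,1,1,1,1,1,1).

Computing H_k = (kernel of ∂_k) / (image of ∂_{k+1}):

  H_0: rank C_0 − rank ∂_1 = 9 − 8 = 1, and the invariant factors of ∂_1 are all 1, so H_0 = Z.
  H_1: rank ker ∂_1 − rank ∂_2 = (27 − 8) − 17 = 2, and the invariant factors of ∂_2 are all 1, so H_1 = Z^2.
  H_2: rank ker ∂_2 − rank ∂_3 = (18 − 17) − 0 = 1, and there is no ∂_3, so H_2 = Z.

As a check, the Euler characteristic is 9 − 27 + 18 = 0, which agrees with 1 − 2 + 1 = 0.

H_0 ≅ Z,  H_1 ≅ Z^2,  H_2 ≅ Z.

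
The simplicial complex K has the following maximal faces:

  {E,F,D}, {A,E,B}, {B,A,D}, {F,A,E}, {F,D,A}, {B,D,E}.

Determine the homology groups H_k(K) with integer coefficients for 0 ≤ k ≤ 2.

We work with the vertex ordering A < B < D < E < F. The simplices of K, each written with vertices in increasing order, are:

  0-simplices (5): A, B, D, E, F
  1-simplices (9): AB, AD, AE, AF, BD, BE, DE, DF, EF
  2-simplices (6): ABD, ABE, ADF, AEF, BDE, DEF

so the chain groups are C_0 ≅ Z^5, C_1 ≅ Z^9, C_2 ≅ Z^6.

∂_1: C_1 → C_0 is given by ∂[p,q] = [q] − [p]. For instance
  ∂BE = E − B.
The resulting 5×9 matrix has rank 4, and its Smith normal form has invariant factors (1,1,1,1).

Boundary ∂_2: C_2 → C_1 sends each 2-simplex [p,q,r] to [q,r] − [p,r] + [p,q]. For instance
  ∂ABE = BE − AE + AB,
  ∂ABD = BD − AD + AB.
This gives a 9×6 integer matrix of rank 5; reducing to Smith normal form yields diagonal entries (1,1,1,1,1).

Now H_k = ker ∂_k / im ∂_{k+1}, so:

  H_0: rank C_0 − rank ∂_1 = 5 − 4 = 1, and the invariant factors of ∂_1 are all 1, so H_0 = Z.
  H_1: rank ker ∂_1 − rank ∂_2 = (9 − 4) − 5 = 0, and the invariant factors of ∂_2 are all 1, so H_1 = 0.
  H_2: rank ker ∂_2 − rank ∂_3 = (6 − 5) − 0 = 1, and there is no ∂_3, so H_2 = Z.

As a check, the Euler characteristic is 5 − 9 + 6 = 2, which agrees with 1 − 0 + 1 = 2.
(K is a triangulation of the 2-sphere S^2.)

H_0 = Z,  H_1 = 0,  H_2 = Z.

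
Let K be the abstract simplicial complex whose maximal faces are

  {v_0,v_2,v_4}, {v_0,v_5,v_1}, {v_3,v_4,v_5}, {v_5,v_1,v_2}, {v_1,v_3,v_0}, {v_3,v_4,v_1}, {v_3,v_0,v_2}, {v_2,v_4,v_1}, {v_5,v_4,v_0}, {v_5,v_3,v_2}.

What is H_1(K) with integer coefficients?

K has 6 vertices, 15 edges, 10 triangles.
rank ∂_1 = 5, rank ∂_2 = 10 ⇒ b_1 = 15 − 5 − 10 = 0; ∂_2 has invariant factor(s) [2] giving torsion. So H_1 ≅ Z_2.

H_1 = Z_2.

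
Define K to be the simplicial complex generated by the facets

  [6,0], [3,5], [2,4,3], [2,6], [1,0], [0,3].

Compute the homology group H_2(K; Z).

Fix the vertex order 0 < 1 < 2 < 3 < 4 < 5 < 6 and write every simplex with vertices in increasing order. Then dim K = 2 and the simplices of K are:

  0-simplices (7): [0], [1], [2], [3], [4], [5], [6]
  1-simplices (8): [0,1], [0,3], [0,6], [2,3], [2,4], [2,6], [3,4], [3,5]
  2-simplices (1): [2,3,4]

Hence C_0 ≅ Z^7, C_1 ≅ Z^8, C_2 ≅ Z^1.

The boundary map ∂_1: C_1 → C_0 is given by ∂[p,q] = [q] − [p]. For instance
  ∂[2,6] = [6] − [2].
The resulting 7×8 matrix has rank 6, and its Smith normal form has invariant factors (1,1,1,1,1,1).

∂_2: C_2 → C_1 maps a triangle to the signed sum of its edges. For instance
  ∂[2,3,4] = [3,4] − [2,4] + [2,3].
As a 8×1 matrix over Z this has rank 1, with invariant factors (1).

Now H_k = ker ∂_k / im ∂_{k+1}, so:

  H_2: rank ker ∂_2 − rank ∂_3 = (1 − 1) − 0 = 0, and there is no ∂_3, so H_2 ≅ 0.

H_2 ≅ 0.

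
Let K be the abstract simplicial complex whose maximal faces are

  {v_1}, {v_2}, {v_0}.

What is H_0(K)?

H_0 ≅ Z^3.

K has 3 vertices.
rank ∂_0 = 0, rank ∂_1 = 0 ⇒ b_0 = 3 − 0 − 0 = 3. So H_0 ≅ Z^3.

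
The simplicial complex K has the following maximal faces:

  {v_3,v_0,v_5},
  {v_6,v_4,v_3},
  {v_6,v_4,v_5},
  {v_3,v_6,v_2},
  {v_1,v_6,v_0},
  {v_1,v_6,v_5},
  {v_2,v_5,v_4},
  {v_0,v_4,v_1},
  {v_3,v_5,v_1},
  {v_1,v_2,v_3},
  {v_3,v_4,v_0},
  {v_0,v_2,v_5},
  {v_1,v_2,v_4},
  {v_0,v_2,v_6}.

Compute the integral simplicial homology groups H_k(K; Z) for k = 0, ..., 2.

K has 7 vertices, 21 edges, 14 triangles.
rank ∂_0 = 0, rank ∂_1 = 6 ⇒ b_0 = 7 − 0 − 6 = 1; all invariant factors of ∂_1 are 1 so no torsion. So H_0 ≅ Z.
rank ∂_1 = 6, rank ∂_2 = 13 ⇒ b_1 = 21 − 6 − 13 = 2; all invariant factors of ∂_2 are 1 so no torsion. So H_1 ≅ Z^2.
rank ∂_2 = 13, rank ∂_3 = 0 ⇒ b_2 = 14 − 13 − 0 = 1. So H_2 ≅ Z.

H_0 ≅ Z,  H_1 ≅ Z^2,  H_2 ≅ Z.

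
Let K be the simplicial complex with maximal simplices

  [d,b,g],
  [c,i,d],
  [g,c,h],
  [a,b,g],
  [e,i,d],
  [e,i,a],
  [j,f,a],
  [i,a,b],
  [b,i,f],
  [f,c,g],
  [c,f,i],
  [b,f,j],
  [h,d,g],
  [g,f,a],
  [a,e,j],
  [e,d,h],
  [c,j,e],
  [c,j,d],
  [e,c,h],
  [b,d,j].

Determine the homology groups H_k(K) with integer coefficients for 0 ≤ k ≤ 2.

Take the total order a < b < c < d < e < f < g < h < i < j on the vertex set. Then K (dimension 2) consists of the simplices:

  0-simplices (10): a, b, c, d, e, f, g, h, i, j
  1-simplices (30): ab, ae, af, ag, ai, aj, bd, bf, bg, bi, bj, cd, ce, cf, cg, ch, ci, cj, de, dg, dh, di, dj, eh, ei, ej, fg, fi, fj, gh
  2-simplices (20): abg, abi, aei, aej, afg, afj, bdg, bdj, bfi, bfj, cdi, cdj, ceh, cej, cfg, cfi, cgh, deh, dei, dgh

giving chain groups C_0 ≅ Z^10, C_1 ≅ Z^30, C_2 ≅ Z^20.

∂_1: C_1 → C_0 maps an edge to its endpoints' difference, ∂[p,q] = q − p. For instance
  ∂dh = h − d.
The resulting 10×30 matrix has rank 9, and its Smith normal form has invariant factors (1,1,1,1,1,1,1,1,1).

The boundary map ∂_2: C_2 → C_1 sends each 2-simplex [p,q,r] to [q,r] − [p,r] + [p,q]. For instance
  ∂abi = bi − ai + ab,
  ∂cfi = fi − ci + cf.
The 30×20 boundary matrix has rank 20 and Smith normal form diag(1,1,1,1,1,1,1,1,1,1,1,1,1,1,1,1,1,1,1,2).

Computing H_k = (kernel of ∂_k) / (image of ∂_{k+1}):

  H_0: rank C_0 − rank ∂_1 = 10 − 9 = 1, and the invariant factors of ∂_1 are all 1, so H_0 ≅ Z.
  H_1: rank ker ∂_1 − rank ∂_2 = (30 − 9) − 20 = 1, and ∂_2 has invariant factor 2 > 1, so H_1 ≅ Z ⊕ Z/2.
  H_2: rank ker ∂_2 − rank ∂_3 = (20 − 20) − 0 = 0, and there is no ∂_3, so H_2 ≅ 0.

H_0 ≅ Z,  H_1 ≅ Z ⊕ Z/2,  H_2 = 0.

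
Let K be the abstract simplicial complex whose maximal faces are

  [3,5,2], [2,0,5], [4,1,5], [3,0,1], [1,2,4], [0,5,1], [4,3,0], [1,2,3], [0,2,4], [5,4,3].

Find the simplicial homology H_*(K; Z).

H_0 ≅ Z,  H_1 ≅ Z/2,  H_2 = 0.

K has 6 vertices, 15 edges, 10 triangles.
rank ∂_0 = 0, rank ∂_1 = 5 ⇒ b_0 = 6 − 0 − 5 = 1; all invariant factors of ∂_1 are 1 so no torsion. So H_0 ≅ Z.
rank ∂_1 = 5, rank ∂_2 = 10 ⇒ b_1 = 15 − 5 − 10 = 0; ∂_2 has invariant factor(s) [2] giving torsion. So H_1 ≅ Z/2.
rank ∂_2 = 10, rank ∂_3 = 0 ⇒ b_2 = 10 − 10 − 0 = 0. So H_2 ≅ 0.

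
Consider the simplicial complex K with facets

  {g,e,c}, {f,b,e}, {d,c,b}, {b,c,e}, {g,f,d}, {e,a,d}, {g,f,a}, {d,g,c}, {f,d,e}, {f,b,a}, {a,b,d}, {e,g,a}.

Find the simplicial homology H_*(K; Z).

Take the total order a < b < c < d < e < f < g on the vertex set. Then K (dimension 2) consists of the simplices:

  0-simplices (7): a, b, c, d, e, f, g
  1-simplices (18): ab, ad, ae, af, ag, bc, bd, be, bf, cd, ce, cg, de, df, dg, ef, eg, fg
  2-simplices (12): abd, abf, ade, aeg, afg, bcd, bce, bef, cdg, ceg, def, dfg

Hence C_0 ≅ Z^7, C_1 ≅ Z^18, C_2 ≅ Z^12.

∂_1: C_1 → C_0 is given by ∂[p,q] = [q] − [p]. For instance
  ∂ad = d − a.
The 7×18 boundary matrix has rank 6 and Smith normal form diag(1,1,1,1,1,1).

Boundary ∂_2: C_2 → C_1 sends each 2-simplex [p,q,r] to [q,r] − [p,r] + [p,q]. For instance
  ∂cdg = dg − cg + cd,
  ∂def = ef − df + de.
The 18×12 boundary matrix has rank 12 and Smith normal form diag(1,1,1,1,1,1,1,1,1,1,1,2).

Now H_k = ker ∂_k / im ∂_{k+1}, so:

  H_0: rank C_0 − rank ∂_1 = 7 − 6 = 1, and the invariant factors of ∂_1 are all 1, so H_0 ≅ Z.
  H_1: rank ker ∂_1 − rank ∂_2 = (18 − 6) − 12 = 0, and ∂_2 has invariant factor 2 > 1, so H_1 ≅ Z/2.
  H_2: rank ker ∂_2 − rank ∂_3 = (12 − 12) − 0 = 0, and there is no ∂_3, so H_2 ≅ 0.

H_0 = Z,  H_1 = Z/2,  H_2 = 0.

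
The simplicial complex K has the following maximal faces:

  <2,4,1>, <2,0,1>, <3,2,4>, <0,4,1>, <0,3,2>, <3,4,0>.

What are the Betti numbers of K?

Take the total order 0 < 1 < 2 < 3 < 4 on the vertex set. Then K (dimension 2) consists of the simplices:

  0-simplices (5): [0], [1], [2], [3], [4]
  1-simplices (9): [0,1], [0,2], [0,3], [0,4], [1,2], [1,4], [2,3], [2,4], [3,4]
  2-simplices (6): [0,1,2], [0,1,4], [0,2,3], [0,3,4], [1,2,4], [2,3,4]

so the chain groups are C_0 ≅ Z^5, C_1 ≅ Z^9, C_2 ≅ Z^6.

The boundary map ∂_1: C_1 → C_0 sends each edge [p,q] (with p < q) to q − p. For instance
  ∂[1,4] = [4] − [1].
As a 5×9 matrix over Z this has rank 4, with invariant factors (1,1,1,1).

∂_2: C_2 → C_1 sends each 2-simplex [p,q,r] to [q,r] − [p,r] + [p,q]. For instance
  ∂[0,2,3] = [2,3] − [0,3] + [0,2],
  ∂[1,2,4] = [2,4] − [1,4] + [1,2].
The resulting 9×6 matrix has rank 5, and its Smith normal form has invariant factors (1,1,1,1,1).

Reading off H_k = ker ∂_k / im ∂_{k+1}:

  H_0: rank C_0 − rank ∂_1 = 5 − 4 = 1, and the invariant factors of ∂_1 are all 1, so H_0 ≅ Z.
  H_1: rank ker ∂_1 − rank ∂_2 = (9 − 4) − 5 = 0, and the invariant factors of ∂_2 are all 1, so H_1 ≅ 0.
  H_2: rank ker ∂_2 − rank ∂_3 = (6 − 5) − 0 = 1, and there is no ∂_3, so H_2 ≅ Z.

As a check, the Euler characteristic is 5 − 9 + 6 = 2, which agrees with 1 − 0 + 1 = 2.

Hence the Betti numbers are b_0 = 1, b_1 = 0, b_2 = 1.

b_0 = 1, b_1 = 0, b_2 = 1.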